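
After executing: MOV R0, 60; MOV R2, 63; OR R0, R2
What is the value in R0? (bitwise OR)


Register state trace:
  MOV R0, 60  → R0 = 60 (0b00111100)
  MOV R2, 63  → R2 = 63 (0b00111111)
  OR R0, R2   → R0 = 60 OR 63 = 63 (0b00111111)
Final: R0 = 63

63


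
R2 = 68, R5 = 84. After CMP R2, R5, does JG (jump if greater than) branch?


Trace:
  R2 = 68, R5 = 84
  CMP R2, R5  → compares 68 vs 84
  JG checks: is 68 greater than 84?
  68 < 84, so condition is false
Branch taken: No

No


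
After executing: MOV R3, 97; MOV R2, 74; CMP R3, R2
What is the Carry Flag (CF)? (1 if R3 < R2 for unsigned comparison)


Register state trace:
  MOV R3, 97  → R3 = 97
  MOV R2, 74  → R2 = 74
  CMP R3, R2  → unsigned 97 - 74: no borrow
  97 >= 74, so CF = 0
CF = 0

0


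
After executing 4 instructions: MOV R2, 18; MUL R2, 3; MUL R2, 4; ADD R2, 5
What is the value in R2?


Register state trace:
  MOV R2, 18  → R2 = 18
  MUL R2, 3  → R2 = 18 * 3 = 54
  MUL R2, 4  → R2 = 54 * 4 = 216
  ADD R2, 5  → R2 = 216 + 5 = 221
Final: R2 = 221

221


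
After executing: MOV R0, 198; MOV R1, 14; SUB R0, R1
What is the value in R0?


Register state trace:
  MOV R0, 198  → R0 = 198
  MOV R1, 14  → R1 = 14
  SUB R0, R1  → R0 = 198 - 14 = 184
Final: R0 = 184

184


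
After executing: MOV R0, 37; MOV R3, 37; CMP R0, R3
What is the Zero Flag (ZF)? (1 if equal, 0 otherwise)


Register state trace:
  MOV R0, 37  → R0 = 37
  MOV R3, 37  → R3 = 37
  CMP R0, R3  → computes 37 - 37 = 0
  Result is zero, so values are equal
ZF = 1

1


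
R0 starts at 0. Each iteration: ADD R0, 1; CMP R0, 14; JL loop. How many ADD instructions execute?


Loop trace (R0 starts at 0, target 14, step 1):
  ADD #1: R0 = 0 + 1 = 1  → 1 < 14, loop
  ADD #2: R0 = 1 + 1 = 2  → 2 < 14, loop
  ADD #3: R0 = 2 + 1 = 3  → 3 < 14, loop
  ADD #4: R0 = 3 + 1 = 4  → 4 < 14, loop
  ADD #5: R0 = 4 + 1 = 5  → 5 < 14, loop
  ADD #6: R0 = 5 + 1 = 6  → 6 < 14, loop
  ADD #7: R0 = 6 + 1 = 7  → 7 < 14, loop
  ADD #8: R0 = 7 + 1 = 8  → 8 < 14, loop
  ADD #9: R0 = 8 + 1 = 9  → 9 < 14, loop
  ADD #10: R0 = 9 + 1 = 10  → 10 < 14, loop
  ADD #11: R0 = 10 + 1 = 11  → 11 < 14, loop
  ADD #12: R0 = 11 + 1 = 12  → 12 < 14, loop
  ADD #13: R0 = 12 + 1 = 13  → 13 < 14, loop
  ADD #14: R0 = 13 + 1 = 14  → 14 >= 14, exit
Total ADD instructions: 14

14


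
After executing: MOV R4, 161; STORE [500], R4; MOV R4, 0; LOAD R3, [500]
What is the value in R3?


Register and memory trace:
  MOV R4, 161  → R4 = 161
  STORE [500], R4  → mem[500] = 161
  MOV R4, 0  → R4 = 0
  LOAD R3, [500]  → R3 = mem[500] = 161
Final: R3 = 161

161


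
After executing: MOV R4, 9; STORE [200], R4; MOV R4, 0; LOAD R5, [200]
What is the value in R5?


Register and memory trace:
  MOV R4, 9  → R4 = 9
  STORE [200], R4  → mem[200] = 9
  MOV R4, 0  → R4 = 0
  LOAD R5, [200]  → R5 = mem[200] = 9
Final: R5 = 9

9


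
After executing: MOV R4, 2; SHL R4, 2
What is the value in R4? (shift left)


Register state trace:
  MOV R4, 2  → R4 = 2
  SHL R4, 2  → R4 = 2 << 2 = 2 * 2^2 = 8
Final: R4 = 8

8


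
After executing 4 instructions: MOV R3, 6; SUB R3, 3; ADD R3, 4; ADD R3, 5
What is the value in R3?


Register state trace:
  MOV R3, 6  → R3 = 6
  SUB R3, 3  → R3 = 6 - 3 = 3
  ADD R3, 4  → R3 = 3 + 4 = 7
  ADD R3, 5  → R3 = 7 + 5 = 12
Final: R3 = 12

12


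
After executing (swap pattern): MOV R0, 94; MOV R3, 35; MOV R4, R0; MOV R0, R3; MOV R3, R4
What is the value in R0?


Register state trace (swap pattern):
  MOV R0, 94  → R0 = 94
  MOV R3, 35  → R3 = 35
  MOV R4, R0  → R4 = 94  (save R0)
  MOV R0, R3  → R0 = 35  (R0 gets R3's value)
  MOV R3, R4  → R3 = 94  (R3 gets saved value)
Final: R0 = 35

35


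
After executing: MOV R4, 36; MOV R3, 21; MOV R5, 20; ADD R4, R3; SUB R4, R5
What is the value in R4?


Register state trace:
  MOV R4, 36  → R4 = 36
  MOV R3, 21  → R3 = 21
  MOV R5, 20  → R5 = 20
  ADD R4, R3  → R4 = 36 + 21 = 57
  SUB R4, R5  → R4 = 57 - 20 = 37
Final: R4 = 37

37


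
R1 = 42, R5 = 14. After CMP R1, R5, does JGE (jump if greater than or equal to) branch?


Trace:
  R1 = 42, R5 = 14
  CMP R1, R5  → compares 42 vs 14
  JGE checks: is 42 greater than or equal to 14?
  42 > 14, so condition is true
Branch taken: Yes

Yes


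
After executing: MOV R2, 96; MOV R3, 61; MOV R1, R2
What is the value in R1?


Register state trace:
  MOV R2, 96  → R2 = 96
  MOV R3, 61  → R3 = 61
  MOV R1, R2  → R1 = 96
Final: R1 = 96

96


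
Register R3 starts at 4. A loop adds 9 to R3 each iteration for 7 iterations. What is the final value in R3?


Starting value: R3 = 4
  Iter 1: R3 = 4 + 9 = 13
  Iter 2: R3 = 13 + 9 = 22
  Iter 3: R3 = 22 + 9 = 31
  Iter 4: R3 = 31 + 9 = 40
  Iter 5: R3 = 40 + 9 = 49
  Iter 6: R3 = 49 + 9 = 58
  Iter 7: R3 = 58 + 9 = 67
Final: R3 = 67

67


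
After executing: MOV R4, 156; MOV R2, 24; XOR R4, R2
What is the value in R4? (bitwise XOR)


Register state trace:
  MOV R4, 156  → R4 = 156 (0b10011100)
  MOV R2, 24  → R2 = 24 (0b00011000)
  XOR R4, R2  → R4 = 156 XOR 24 = 132 (0b10000100)
Final: R4 = 132

132


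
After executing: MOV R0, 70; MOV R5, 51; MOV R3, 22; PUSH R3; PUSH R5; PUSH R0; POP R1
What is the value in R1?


Stack trace (top is rightmost):
  MOV R0, 70  → R0 = 70
  MOV R5, 51  → R5 = 51
  MOV R3, 22  → R3 = 22
  PUSH R3  → stack: [22]
  PUSH R5  → stack: [22, 51]
  PUSH R0  → stack: [22, 51, 70]
  POP R1  → R1 = 70, stack: [22, 51]
Final: R1 = 70

70


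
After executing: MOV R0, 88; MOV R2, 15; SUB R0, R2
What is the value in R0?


Register state trace:
  MOV R0, 88  → R0 = 88
  MOV R2, 15  → R2 = 15
  SUB R0, R2  → R0 = 88 - 15 = 73
Final: R0 = 73

73


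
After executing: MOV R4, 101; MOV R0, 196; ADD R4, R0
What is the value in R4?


Register state trace:
  MOV R4, 101  → R4 = 101
  MOV R0, 196  → R0 = 196
  ADD R4, R0  → R4 = 101 + 196 = 297
Final: R4 = 297

297


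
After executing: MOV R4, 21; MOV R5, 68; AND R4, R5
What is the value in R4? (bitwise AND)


Register state trace:
  MOV R4, 21  → R4 = 21 (0b00010101)
  MOV R5, 68  → R5 = 68 (0b01000100)
  AND R4, R5  → R4 = 21 AND 68 = 4 (0b00000100)
Final: R4 = 4

4


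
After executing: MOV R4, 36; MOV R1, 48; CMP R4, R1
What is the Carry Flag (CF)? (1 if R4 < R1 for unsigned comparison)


Register state trace:
  MOV R4, 36  → R4 = 36
  MOV R1, 48  → R1 = 48
  CMP R4, R1  → unsigned 36 - 48: borrow occurs
  36 < 48, so CF = 1
CF = 1

1


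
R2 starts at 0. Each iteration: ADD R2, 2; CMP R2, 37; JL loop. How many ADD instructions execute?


Loop trace (R2 starts at 0, target 37, step 2):
  ADD #1: R2 = 0 + 2 = 2  → 2 < 37, loop
  ADD #2: R2 = 2 + 2 = 4  → 4 < 37, loop
  ADD #3: R2 = 4 + 2 = 6  → 6 < 37, loop
  ADD #4: R2 = 6 + 2 = 8  → 8 < 37, loop
  ADD #5: R2 = 8 + 2 = 10  → 10 < 37, loop
  ADD #6: R2 = 10 + 2 = 12  → 12 < 37, loop
  ADD #7: R2 = 12 + 2 = 14  → 14 < 37, loop
  ADD #8: R2 = 14 + 2 = 16  → 16 < 37, loop
  ADD #9: R2 = 16 + 2 = 18  → 18 < 37, loop
  ADD #10: R2 = 18 + 2 = 20  → 20 < 37, loop
  ADD #11: R2 = 20 + 2 = 22  → 22 < 37, loop
  ADD #12: R2 = 22 + 2 = 24  → 24 < 37, loop
  ADD #13: R2 = 24 + 2 = 26  → 26 < 37, loop
  ADD #14: R2 = 26 + 2 = 28  → 28 < 37, loop
  ADD #15: R2 = 28 + 2 = 30  → 30 < 37, loop
  ADD #16: R2 = 30 + 2 = 32  → 32 < 37, loop
  ADD #17: R2 = 32 + 2 = 34  → 34 < 37, loop
  ADD #18: R2 = 34 + 2 = 36  → 36 < 37, loop
  ADD #19: R2 = 36 + 2 = 38  → 38 >= 37, exit
Total ADD instructions: 19

19


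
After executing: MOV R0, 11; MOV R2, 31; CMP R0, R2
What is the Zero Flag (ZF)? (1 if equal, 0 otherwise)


Register state trace:
  MOV R0, 11  → R0 = 11
  MOV R2, 31  → R2 = 31
  CMP R0, R2  → computes 11 - 31 = -20
  Result is nonzero, so values are not equal
ZF = 0

0


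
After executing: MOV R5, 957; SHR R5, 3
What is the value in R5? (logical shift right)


Register state trace:
  MOV R5, 957  → R5 = 957
  SHR R5, 3  → R5 = 957 >> 3 = 957 // 2^3 = 119
Final: R5 = 119

119


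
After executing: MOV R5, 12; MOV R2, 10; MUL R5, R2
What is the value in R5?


Register state trace:
  MOV R5, 12  → R5 = 12
  MOV R2, 10  → R2 = 10
  MUL R5, R2  → R5 = 12 * 10 = 120
Final: R5 = 120

120


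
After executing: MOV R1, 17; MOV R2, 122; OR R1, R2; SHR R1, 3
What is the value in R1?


Register state trace:
  MOV R1, 17  → R1 = 17 (0b00010001)
  MOV R2, 122  → R2 = 122 (0b01111010)
  OR R1, R2  → R1 = 17 OR 122 = 123 (0b01111011)
  SHR R1, 3  → R1 = 123 >> 3 = 15
Final: R1 = 15

15


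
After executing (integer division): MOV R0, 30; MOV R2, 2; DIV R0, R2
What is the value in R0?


Register state trace:
  MOV R0, 30  → R0 = 30
  MOV R2, 2  → R2 = 2
  DIV R0, R2  → R0 = 30 // 2 = 15
Final: R0 = 15

15


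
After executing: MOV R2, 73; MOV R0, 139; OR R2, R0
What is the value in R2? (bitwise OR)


Register state trace:
  MOV R2, 73  → R2 = 73 (0b01001001)
  MOV R0, 139  → R0 = 139 (0b10001011)
  OR R2, R0   → R2 = 73 OR 139 = 203 (0b11001011)
Final: R2 = 203

203


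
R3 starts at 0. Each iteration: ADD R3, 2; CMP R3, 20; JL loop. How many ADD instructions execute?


Loop trace (R3 starts at 0, target 20, step 2):
  ADD #1: R3 = 0 + 2 = 2  → 2 < 20, loop
  ADD #2: R3 = 2 + 2 = 4  → 4 < 20, loop
  ADD #3: R3 = 4 + 2 = 6  → 6 < 20, loop
  ADD #4: R3 = 6 + 2 = 8  → 8 < 20, loop
  ADD #5: R3 = 8 + 2 = 10  → 10 < 20, loop
  ADD #6: R3 = 10 + 2 = 12  → 12 < 20, loop
  ADD #7: R3 = 12 + 2 = 14  → 14 < 20, loop
  ADD #8: R3 = 14 + 2 = 16  → 16 < 20, loop
  ADD #9: R3 = 16 + 2 = 18  → 18 < 20, loop
  ADD #10: R3 = 18 + 2 = 20  → 20 >= 20, exit
Total ADD instructions: 10

10


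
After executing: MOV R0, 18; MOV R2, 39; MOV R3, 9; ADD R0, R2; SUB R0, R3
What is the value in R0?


Register state trace:
  MOV R0, 18  → R0 = 18
  MOV R2, 39  → R2 = 39
  MOV R3, 9  → R3 = 9
  ADD R0, R2  → R0 = 18 + 39 = 57
  SUB R0, R3  → R0 = 57 - 9 = 48
Final: R0 = 48

48


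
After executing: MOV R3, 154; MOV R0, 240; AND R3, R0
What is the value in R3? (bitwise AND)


Register state trace:
  MOV R3, 154  → R3 = 154 (0b10011010)
  MOV R0, 240  → R0 = 240 (0b11110000)
  AND R3, R0  → R3 = 154 AND 240 = 144 (0b10010000)
Final: R3 = 144

144


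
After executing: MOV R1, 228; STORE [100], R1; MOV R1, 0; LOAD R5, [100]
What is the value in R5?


Register and memory trace:
  MOV R1, 228  → R1 = 228
  STORE [100], R1  → mem[100] = 228
  MOV R1, 0  → R1 = 0
  LOAD R5, [100]  → R5 = mem[100] = 228
Final: R5 = 228

228


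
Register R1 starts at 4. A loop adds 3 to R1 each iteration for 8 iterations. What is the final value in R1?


Starting value: R1 = 4
  Iter 1: R1 = 4 + 3 = 7
  Iter 2: R1 = 7 + 3 = 10
  Iter 3: R1 = 10 + 3 = 13
  Iter 4: R1 = 13 + 3 = 16
  Iter 5: R1 = 16 + 3 = 19
  Iter 6: R1 = 19 + 3 = 22
  Iter 7: R1 = 22 + 3 = 25
  Iter 8: R1 = 25 + 3 = 28
Final: R1 = 28

28


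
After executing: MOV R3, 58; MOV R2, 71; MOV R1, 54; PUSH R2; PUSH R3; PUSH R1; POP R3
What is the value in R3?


Stack trace (top is rightmost):
  MOV R3, 58  → R3 = 58
  MOV R2, 71  → R2 = 71
  MOV R1, 54  → R1 = 54
  PUSH R2  → stack: [71]
  PUSH R3  → stack: [71, 58]
  PUSH R1  → stack: [71, 58, 54]
  POP R3  → R3 = 54, stack: [71, 58]
Final: R3 = 54

54


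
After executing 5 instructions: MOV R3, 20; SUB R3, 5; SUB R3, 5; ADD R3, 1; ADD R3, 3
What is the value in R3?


Register state trace:
  MOV R3, 20  → R3 = 20
  SUB R3, 5  → R3 = 20 - 5 = 15
  SUB R3, 5  → R3 = 15 - 5 = 10
  ADD R3, 1  → R3 = 10 + 1 = 11
  ADD R3, 3  → R3 = 11 + 3 = 14
Final: R3 = 14

14


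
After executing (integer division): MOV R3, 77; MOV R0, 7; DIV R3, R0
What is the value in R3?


Register state trace:
  MOV R3, 77  → R3 = 77
  MOV R0, 7  → R0 = 7
  DIV R3, R0  → R3 = 77 // 7 = 11
Final: R3 = 11

11


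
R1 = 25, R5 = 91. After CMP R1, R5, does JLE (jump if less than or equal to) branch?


Trace:
  R1 = 25, R5 = 91
  CMP R1, R5  → compares 25 vs 91
  JLE checks: is 25 less than or equal to 91?
  25 < 91, so condition is true
Branch taken: Yes

Yes


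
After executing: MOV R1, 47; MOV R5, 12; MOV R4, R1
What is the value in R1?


Register state trace:
  MOV R1, 47  → R1 = 47
  MOV R5, 12  → R5 = 12
  MOV R4, R1  → R4 = 47
Final: R1 = 47

47


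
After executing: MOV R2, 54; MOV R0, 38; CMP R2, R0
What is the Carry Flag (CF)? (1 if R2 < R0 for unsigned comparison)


Register state trace:
  MOV R2, 54  → R2 = 54
  MOV R0, 38  → R0 = 38
  CMP R2, R0  → unsigned 54 - 38: no borrow
  54 >= 38, so CF = 0
CF = 0

0


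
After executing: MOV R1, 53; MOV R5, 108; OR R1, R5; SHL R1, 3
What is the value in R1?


Register state trace:
  MOV R1, 53  → R1 = 53 (0b00110101)
  MOV R5, 108  → R5 = 108 (0b01101100)
  OR R1, R5  → R1 = 53 OR 108 = 125 (0b01111101)
  SHL R1, 3  → R1 = 125 << 3 = 1000
Final: R1 = 1000

1000


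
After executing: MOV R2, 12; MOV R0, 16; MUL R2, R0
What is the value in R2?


Register state trace:
  MOV R2, 12  → R2 = 12
  MOV R0, 16  → R0 = 16
  MUL R2, R0  → R2 = 12 * 16 = 192
Final: R2 = 192

192


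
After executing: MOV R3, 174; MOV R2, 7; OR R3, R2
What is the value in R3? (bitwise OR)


Register state trace:
  MOV R3, 174  → R3 = 174 (0b10101110)
  MOV R2, 7  → R2 = 7 (0b00000111)
  OR R3, R2   → R3 = 174 OR 7 = 175 (0b10101111)
Final: R3 = 175

175


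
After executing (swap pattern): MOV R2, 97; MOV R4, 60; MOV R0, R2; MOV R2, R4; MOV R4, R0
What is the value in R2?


Register state trace (swap pattern):
  MOV R2, 97  → R2 = 97
  MOV R4, 60  → R4 = 60
  MOV R0, R2  → R0 = 97  (save R2)
  MOV R2, R4  → R2 = 60  (R2 gets R4's value)
  MOV R4, R0  → R4 = 97  (R4 gets saved value)
Final: R2 = 60

60


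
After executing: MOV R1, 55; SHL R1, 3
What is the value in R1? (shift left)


Register state trace:
  MOV R1, 55  → R1 = 55
  SHL R1, 3  → R1 = 55 << 3 = 55 * 2^3 = 440
Final: R1 = 440

440


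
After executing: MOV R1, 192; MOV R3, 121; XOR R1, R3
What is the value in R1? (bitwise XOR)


Register state trace:
  MOV R1, 192  → R1 = 192 (0b11000000)
  MOV R3, 121  → R3 = 121 (0b01111001)
  XOR R1, R3  → R1 = 192 XOR 121 = 185 (0b10111001)
Final: R1 = 185

185


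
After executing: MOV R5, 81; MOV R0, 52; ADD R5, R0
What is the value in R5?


Register state trace:
  MOV R5, 81  → R5 = 81
  MOV R0, 52  → R0 = 52
  ADD R5, R0  → R5 = 81 + 52 = 133
Final: R5 = 133

133


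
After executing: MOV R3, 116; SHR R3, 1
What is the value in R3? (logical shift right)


Register state trace:
  MOV R3, 116  → R3 = 116
  SHR R3, 1  → R3 = 116 >> 1 = 116 // 2^1 = 58
Final: R3 = 58

58


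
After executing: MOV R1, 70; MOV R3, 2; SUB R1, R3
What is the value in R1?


Register state trace:
  MOV R1, 70  → R1 = 70
  MOV R3, 2  → R3 = 2
  SUB R1, R3  → R1 = 70 - 2 = 68
Final: R1 = 68

68


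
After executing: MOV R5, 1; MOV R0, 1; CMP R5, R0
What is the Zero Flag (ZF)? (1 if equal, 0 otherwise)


Register state trace:
  MOV R5, 1  → R5 = 1
  MOV R0, 1  → R0 = 1
  CMP R5, R0  → computes 1 - 1 = 0
  Result is zero, so values are equal
ZF = 1

1


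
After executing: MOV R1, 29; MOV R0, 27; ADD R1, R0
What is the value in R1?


Register state trace:
  MOV R1, 29  → R1 = 29
  MOV R0, 27  → R0 = 27
  ADD R1, R0  → R1 = 29 + 27 = 56
Final: R1 = 56

56


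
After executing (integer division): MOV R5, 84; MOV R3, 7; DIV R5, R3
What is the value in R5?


Register state trace:
  MOV R5, 84  → R5 = 84
  MOV R3, 7  → R3 = 7
  DIV R5, R3  → R5 = 84 // 7 = 12
Final: R5 = 12

12


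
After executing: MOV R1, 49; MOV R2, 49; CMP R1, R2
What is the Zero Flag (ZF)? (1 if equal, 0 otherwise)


Register state trace:
  MOV R1, 49  → R1 = 49
  MOV R2, 49  → R2 = 49
  CMP R1, R2  → computes 49 - 49 = 0
  Result is zero, so values are equal
ZF = 1

1


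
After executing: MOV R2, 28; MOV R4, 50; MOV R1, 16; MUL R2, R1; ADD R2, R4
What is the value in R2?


Register state trace:
  MOV R2, 28  → R2 = 28
  MOV R4, 50  → R4 = 50
  MOV R1, 16  → R1 = 16
  MUL R2, R1  → R2 = 28 * 16 = 448
  ADD R2, R4  → R2 = 448 + 50 = 498
Final: R2 = 498

498


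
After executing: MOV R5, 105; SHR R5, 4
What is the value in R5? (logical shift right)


Register state trace:
  MOV R5, 105  → R5 = 105
  SHR R5, 4  → R5 = 105 >> 4 = 105 // 2^4 = 6
Final: R5 = 6

6


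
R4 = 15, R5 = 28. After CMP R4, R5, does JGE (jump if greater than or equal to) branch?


Trace:
  R4 = 15, R5 = 28
  CMP R4, R5  → compares 15 vs 28
  JGE checks: is 15 greater than or equal to 28?
  15 < 28, so condition is false
Branch taken: No

No


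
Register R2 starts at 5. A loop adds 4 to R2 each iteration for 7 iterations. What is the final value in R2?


Starting value: R2 = 5
  Iter 1: R2 = 5 + 4 = 9
  Iter 2: R2 = 9 + 4 = 13
  Iter 3: R2 = 13 + 4 = 17
  Iter 4: R2 = 17 + 4 = 21
  Iter 5: R2 = 21 + 4 = 25
  Iter 6: R2 = 25 + 4 = 29
  Iter 7: R2 = 29 + 4 = 33
Final: R2 = 33

33


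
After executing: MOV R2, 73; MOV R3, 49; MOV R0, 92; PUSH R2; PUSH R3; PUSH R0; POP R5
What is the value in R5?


Stack trace (top is rightmost):
  MOV R2, 73  → R2 = 73
  MOV R3, 49  → R3 = 49
  MOV R0, 92  → R0 = 92
  PUSH R2  → stack: [73]
  PUSH R3  → stack: [73, 49]
  PUSH R0  → stack: [73, 49, 92]
  POP R5  → R5 = 92, stack: [73, 49]
Final: R5 = 92

92


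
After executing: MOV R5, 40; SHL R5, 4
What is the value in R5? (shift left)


Register state trace:
  MOV R5, 40  → R5 = 40
  SHL R5, 4  → R5 = 40 << 4 = 40 * 2^4 = 640
Final: R5 = 640

640


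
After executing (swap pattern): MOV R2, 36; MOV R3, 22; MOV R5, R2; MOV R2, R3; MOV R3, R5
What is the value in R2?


Register state trace (swap pattern):
  MOV R2, 36  → R2 = 36
  MOV R3, 22  → R3 = 22
  MOV R5, R2  → R5 = 36  (save R2)
  MOV R2, R3  → R2 = 22  (R2 gets R3's value)
  MOV R3, R5  → R3 = 36  (R3 gets saved value)
Final: R2 = 22

22


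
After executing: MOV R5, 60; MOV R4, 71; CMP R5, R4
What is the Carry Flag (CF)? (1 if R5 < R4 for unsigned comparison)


Register state trace:
  MOV R5, 60  → R5 = 60
  MOV R4, 71  → R4 = 71
  CMP R5, R4  → unsigned 60 - 71: borrow occurs
  60 < 71, so CF = 1
CF = 1

1


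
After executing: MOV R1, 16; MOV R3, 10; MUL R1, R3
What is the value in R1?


Register state trace:
  MOV R1, 16  → R1 = 16
  MOV R3, 10  → R3 = 10
  MUL R1, R3  → R1 = 16 * 10 = 160
Final: R1 = 160

160


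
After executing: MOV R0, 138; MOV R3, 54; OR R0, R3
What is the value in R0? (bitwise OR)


Register state trace:
  MOV R0, 138  → R0 = 138 (0b10001010)
  MOV R3, 54  → R3 = 54 (0b00110110)
  OR R0, R3   → R0 = 138 OR 54 = 190 (0b10111110)
Final: R0 = 190

190


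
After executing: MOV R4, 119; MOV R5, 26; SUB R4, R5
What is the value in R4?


Register state trace:
  MOV R4, 119  → R4 = 119
  MOV R5, 26  → R5 = 26
  SUB R4, R5  → R4 = 119 - 26 = 93
Final: R4 = 93

93


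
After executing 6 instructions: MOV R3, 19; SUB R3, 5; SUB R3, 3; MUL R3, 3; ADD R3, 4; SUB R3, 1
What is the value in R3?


Register state trace:
  MOV R3, 19  → R3 = 19
  SUB R3, 5  → R3 = 19 - 5 = 14
  SUB R3, 3  → R3 = 14 - 3 = 11
  MUL R3, 3  → R3 = 11 * 3 = 33
  ADD R3, 4  → R3 = 33 + 4 = 37
  SUB R3, 1  → R3 = 37 - 1 = 36
Final: R3 = 36

36


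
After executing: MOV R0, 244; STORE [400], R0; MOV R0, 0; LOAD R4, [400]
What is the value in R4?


Register and memory trace:
  MOV R0, 244  → R0 = 244
  STORE [400], R0  → mem[400] = 244
  MOV R0, 0  → R0 = 0
  LOAD R4, [400]  → R4 = mem[400] = 244
Final: R4 = 244

244


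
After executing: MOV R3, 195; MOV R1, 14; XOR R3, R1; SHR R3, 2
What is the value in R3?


Register state trace:
  MOV R3, 195  → R3 = 195 (0b11000011)
  MOV R1, 14  → R1 = 14 (0b00001110)
  XOR R3, R1  → R3 = 195 XOR 14 = 205 (0b11001101)
  SHR R3, 2  → R3 = 205 >> 2 = 51
Final: R3 = 51

51


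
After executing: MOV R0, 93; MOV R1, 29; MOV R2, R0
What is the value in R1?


Register state trace:
  MOV R0, 93  → R0 = 93
  MOV R1, 29  → R1 = 29
  MOV R2, R0  → R2 = 93
Final: R1 = 29

29


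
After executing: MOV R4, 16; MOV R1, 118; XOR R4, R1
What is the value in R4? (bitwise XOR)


Register state trace:
  MOV R4, 16  → R4 = 16 (0b00010000)
  MOV R1, 118  → R1 = 118 (0b01110110)
  XOR R4, R1  → R4 = 16 XOR 118 = 102 (0b01100110)
Final: R4 = 102

102


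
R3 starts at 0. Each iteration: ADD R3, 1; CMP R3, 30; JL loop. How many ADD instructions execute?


Loop trace (R3 starts at 0, target 30, step 1):
  ADD #1: R3 = 0 + 1 = 1  → 1 < 30, loop
  ADD #2: R3 = 1 + 1 = 2  → 2 < 30, loop
  ADD #3: R3 = 2 + 1 = 3  → 3 < 30, loop
  ADD #4: R3 = 3 + 1 = 4  → 4 < 30, loop
  ADD #5: R3 = 4 + 1 = 5  → 5 < 30, loop
  ADD #6: R3 = 5 + 1 = 6  → 6 < 30, loop
  ADD #7: R3 = 6 + 1 = 7  → 7 < 30, loop
  ADD #8: R3 = 7 + 1 = 8  → 8 < 30, loop
  ADD #9: R3 = 8 + 1 = 9  → 9 < 30, loop
  ADD #10: R3 = 9 + 1 = 10  → 10 < 30, loop
  ADD #11: R3 = 10 + 1 = 11  → 11 < 30, loop
  ADD #12: R3 = 11 + 1 = 12  → 12 < 30, loop
  ADD #13: R3 = 12 + 1 = 13  → 13 < 30, loop
  ADD #14: R3 = 13 + 1 = 14  → 14 < 30, loop
  ADD #15: R3 = 14 + 1 = 15  → 15 < 30, loop
  ADD #16: R3 = 15 + 1 = 16  → 16 < 30, loop
  ADD #17: R3 = 16 + 1 = 17  → 17 < 30, loop
  ADD #18: R3 = 17 + 1 = 18  → 18 < 30, loop
  ADD #19: R3 = 18 + 1 = 19  → 19 < 30, loop
  ADD #20: R3 = 19 + 1 = 20  → 20 < 30, loop
  ADD #21: R3 = 20 + 1 = 21  → 21 < 30, loop
  ADD #22: R3 = 21 + 1 = 22  → 22 < 30, loop
  ADD #23: R3 = 22 + 1 = 23  → 23 < 30, loop
  ADD #24: R3 = 23 + 1 = 24  → 24 < 30, loop
  ADD #25: R3 = 24 + 1 = 25  → 25 < 30, loop
  ADD #26: R3 = 25 + 1 = 26  → 26 < 30, loop
  ADD #27: R3 = 26 + 1 = 27  → 27 < 30, loop
  ADD #28: R3 = 27 + 1 = 28  → 28 < 30, loop
  ADD #29: R3 = 28 + 1 = 29  → 29 < 30, loop
  ADD #30: R3 = 29 + 1 = 30  → 30 >= 30, exit
Total ADD instructions: 30

30


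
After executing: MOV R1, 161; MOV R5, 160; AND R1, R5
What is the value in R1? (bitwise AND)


Register state trace:
  MOV R1, 161  → R1 = 161 (0b10100001)
  MOV R5, 160  → R5 = 160 (0b10100000)
  AND R1, R5  → R1 = 161 AND 160 = 160 (0b10100000)
Final: R1 = 160

160


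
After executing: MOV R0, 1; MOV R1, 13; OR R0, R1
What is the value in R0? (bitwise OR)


Register state trace:
  MOV R0, 1  → R0 = 1 (0b00000001)
  MOV R1, 13  → R1 = 13 (0b00001101)
  OR R0, R1   → R0 = 1 OR 13 = 13 (0b00001101)
Final: R0 = 13

13


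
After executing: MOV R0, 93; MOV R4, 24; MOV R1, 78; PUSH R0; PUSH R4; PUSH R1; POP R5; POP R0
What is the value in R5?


Stack trace (top is rightmost):
  MOV R0, 93  → R0 = 93
  MOV R4, 24  → R4 = 24
  MOV R1, 78  → R1 = 78
  PUSH R0  → stack: [93]
  PUSH R4  → stack: [93, 24]
  PUSH R1  → stack: [93, 24, 78]
  POP R5  → R5 = 78, stack: [93, 24]
  POP R0  → R0 = 24, stack: [93]
Final: R5 = 78

78


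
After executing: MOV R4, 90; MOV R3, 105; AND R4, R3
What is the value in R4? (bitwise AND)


Register state trace:
  MOV R4, 90  → R4 = 90 (0b01011010)
  MOV R3, 105  → R3 = 105 (0b01101001)
  AND R4, R3  → R4 = 90 AND 105 = 72 (0b01001000)
Final: R4 = 72

72


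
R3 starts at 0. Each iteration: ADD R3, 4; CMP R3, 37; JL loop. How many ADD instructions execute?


Loop trace (R3 starts at 0, target 37, step 4):
  ADD #1: R3 = 0 + 4 = 4  → 4 < 37, loop
  ADD #2: R3 = 4 + 4 = 8  → 8 < 37, loop
  ADD #3: R3 = 8 + 4 = 12  → 12 < 37, loop
  ADD #4: R3 = 12 + 4 = 16  → 16 < 37, loop
  ADD #5: R3 = 16 + 4 = 20  → 20 < 37, loop
  ADD #6: R3 = 20 + 4 = 24  → 24 < 37, loop
  ADD #7: R3 = 24 + 4 = 28  → 28 < 37, loop
  ADD #8: R3 = 28 + 4 = 32  → 32 < 37, loop
  ADD #9: R3 = 32 + 4 = 36  → 36 < 37, loop
  ADD #10: R3 = 36 + 4 = 40  → 40 >= 37, exit
Total ADD instructions: 10

10


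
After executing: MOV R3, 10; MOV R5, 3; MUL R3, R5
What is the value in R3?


Register state trace:
  MOV R3, 10  → R3 = 10
  MOV R5, 3  → R5 = 3
  MUL R3, R5  → R3 = 10 * 3 = 30
Final: R3 = 30

30


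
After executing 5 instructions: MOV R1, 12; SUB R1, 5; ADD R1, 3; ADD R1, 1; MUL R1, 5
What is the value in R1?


Register state trace:
  MOV R1, 12  → R1 = 12
  SUB R1, 5  → R1 = 12 - 5 = 7
  ADD R1, 3  → R1 = 7 + 3 = 10
  ADD R1, 1  → R1 = 10 + 1 = 11
  MUL R1, 5  → R1 = 11 * 5 = 55
Final: R1 = 55

55


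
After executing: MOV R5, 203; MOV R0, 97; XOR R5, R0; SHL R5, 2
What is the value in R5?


Register state trace:
  MOV R5, 203  → R5 = 203 (0b11001011)
  MOV R0, 97  → R0 = 97 (0b01100001)
  XOR R5, R0  → R5 = 203 XOR 97 = 170 (0b10101010)
  SHL R5, 2  → R5 = 170 << 2 = 680
Final: R5 = 680

680


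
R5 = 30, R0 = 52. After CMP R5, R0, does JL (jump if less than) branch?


Trace:
  R5 = 30, R0 = 52
  CMP R5, R0  → compares 30 vs 52
  JL checks: is 30 less than 52?
  30 < 52, so condition is true
Branch taken: Yes

Yes


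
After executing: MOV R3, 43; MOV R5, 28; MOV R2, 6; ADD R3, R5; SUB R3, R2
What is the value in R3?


Register state trace:
  MOV R3, 43  → R3 = 43
  MOV R5, 28  → R5 = 28
  MOV R2, 6  → R2 = 6
  ADD R3, R5  → R3 = 43 + 28 = 71
  SUB R3, R2  → R3 = 71 - 6 = 65
Final: R3 = 65

65


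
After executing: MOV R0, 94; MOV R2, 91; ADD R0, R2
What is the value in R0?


Register state trace:
  MOV R0, 94  → R0 = 94
  MOV R2, 91  → R2 = 91
  ADD R0, R2  → R0 = 94 + 91 = 185
Final: R0 = 185

185


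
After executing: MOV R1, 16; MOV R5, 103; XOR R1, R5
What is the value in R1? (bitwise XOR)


Register state trace:
  MOV R1, 16  → R1 = 16 (0b00010000)
  MOV R5, 103  → R5 = 103 (0b01100111)
  XOR R1, R5  → R1 = 16 XOR 103 = 119 (0b01110111)
Final: R1 = 119

119


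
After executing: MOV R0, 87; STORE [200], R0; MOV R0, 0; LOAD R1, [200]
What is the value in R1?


Register and memory trace:
  MOV R0, 87  → R0 = 87
  STORE [200], R0  → mem[200] = 87
  MOV R0, 0  → R0 = 0
  LOAD R1, [200]  → R1 = mem[200] = 87
Final: R1 = 87

87


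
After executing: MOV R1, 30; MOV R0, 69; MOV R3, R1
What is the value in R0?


Register state trace:
  MOV R1, 30  → R1 = 30
  MOV R0, 69  → R0 = 69
  MOV R3, R1  → R3 = 30
Final: R0 = 69

69


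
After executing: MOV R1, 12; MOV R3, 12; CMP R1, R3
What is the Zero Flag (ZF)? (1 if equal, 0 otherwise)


Register state trace:
  MOV R1, 12  → R1 = 12
  MOV R3, 12  → R3 = 12
  CMP R1, R3  → computes 12 - 12 = 0
  Result is zero, so values are equal
ZF = 1

1


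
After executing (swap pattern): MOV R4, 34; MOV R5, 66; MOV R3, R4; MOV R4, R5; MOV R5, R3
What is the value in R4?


Register state trace (swap pattern):
  MOV R4, 34  → R4 = 34
  MOV R5, 66  → R5 = 66
  MOV R3, R4  → R3 = 34  (save R4)
  MOV R4, R5  → R4 = 66  (R4 gets R5's value)
  MOV R5, R3  → R5 = 34  (R5 gets saved value)
Final: R4 = 66

66


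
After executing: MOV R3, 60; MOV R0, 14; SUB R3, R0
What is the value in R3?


Register state trace:
  MOV R3, 60  → R3 = 60
  MOV R0, 14  → R0 = 14
  SUB R3, R0  → R3 = 60 - 14 = 46
Final: R3 = 46

46


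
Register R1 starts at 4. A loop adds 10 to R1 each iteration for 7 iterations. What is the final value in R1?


Starting value: R1 = 4
  Iter 1: R1 = 4 + 10 = 14
  Iter 2: R1 = 14 + 10 = 24
  Iter 3: R1 = 24 + 10 = 34
  Iter 4: R1 = 34 + 10 = 44
  Iter 5: R1 = 44 + 10 = 54
  Iter 6: R1 = 54 + 10 = 64
  Iter 7: R1 = 64 + 10 = 74
Final: R1 = 74

74


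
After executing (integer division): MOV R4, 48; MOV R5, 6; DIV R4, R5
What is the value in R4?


Register state trace:
  MOV R4, 48  → R4 = 48
  MOV R5, 6  → R5 = 6
  DIV R4, R5  → R4 = 48 // 6 = 8
Final: R4 = 8

8


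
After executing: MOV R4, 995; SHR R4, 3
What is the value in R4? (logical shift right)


Register state trace:
  MOV R4, 995  → R4 = 995
  SHR R4, 3  → R4 = 995 >> 3 = 995 // 2^3 = 124
Final: R4 = 124

124


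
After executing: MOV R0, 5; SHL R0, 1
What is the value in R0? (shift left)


Register state trace:
  MOV R0, 5  → R0 = 5
  SHL R0, 1  → R0 = 5 << 1 = 5 * 2^1 = 10
Final: R0 = 10

10


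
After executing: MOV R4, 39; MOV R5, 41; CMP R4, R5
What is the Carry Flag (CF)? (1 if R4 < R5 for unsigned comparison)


Register state trace:
  MOV R4, 39  → R4 = 39
  MOV R5, 41  → R5 = 41
  CMP R4, R5  → unsigned 39 - 41: borrow occurs
  39 < 41, so CF = 1
CF = 1

1


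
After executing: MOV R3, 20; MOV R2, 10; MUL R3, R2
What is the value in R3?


Register state trace:
  MOV R3, 20  → R3 = 20
  MOV R2, 10  → R2 = 10
  MUL R3, R2  → R3 = 20 * 10 = 200
Final: R3 = 200

200


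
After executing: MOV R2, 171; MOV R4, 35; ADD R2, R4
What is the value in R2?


Register state trace:
  MOV R2, 171  → R2 = 171
  MOV R4, 35  → R4 = 35
  ADD R2, R4  → R2 = 171 + 35 = 206
Final: R2 = 206

206


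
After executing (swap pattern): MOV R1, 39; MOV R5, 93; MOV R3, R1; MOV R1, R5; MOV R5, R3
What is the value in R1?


Register state trace (swap pattern):
  MOV R1, 39  → R1 = 39
  MOV R5, 93  → R5 = 93
  MOV R3, R1  → R3 = 39  (save R1)
  MOV R1, R5  → R1 = 93  (R1 gets R5's value)
  MOV R5, R3  → R5 = 39  (R5 gets saved value)
Final: R1 = 93

93


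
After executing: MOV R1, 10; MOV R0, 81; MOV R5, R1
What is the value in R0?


Register state trace:
  MOV R1, 10  → R1 = 10
  MOV R0, 81  → R0 = 81
  MOV R5, R1  → R5 = 10
Final: R0 = 81

81


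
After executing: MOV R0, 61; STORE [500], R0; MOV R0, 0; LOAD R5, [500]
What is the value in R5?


Register and memory trace:
  MOV R0, 61  → R0 = 61
  STORE [500], R0  → mem[500] = 61
  MOV R0, 0  → R0 = 0
  LOAD R5, [500]  → R5 = mem[500] = 61
Final: R5 = 61

61


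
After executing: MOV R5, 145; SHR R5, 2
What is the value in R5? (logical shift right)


Register state trace:
  MOV R5, 145  → R5 = 145
  SHR R5, 2  → R5 = 145 >> 2 = 145 // 2^2 = 36
Final: R5 = 36

36


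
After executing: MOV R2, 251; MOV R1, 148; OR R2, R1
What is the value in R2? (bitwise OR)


Register state trace:
  MOV R2, 251  → R2 = 251 (0b11111011)
  MOV R1, 148  → R1 = 148 (0b10010100)
  OR R2, R1   → R2 = 251 OR 148 = 255 (0b11111111)
Final: R2 = 255

255


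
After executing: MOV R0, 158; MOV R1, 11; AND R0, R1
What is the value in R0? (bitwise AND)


Register state trace:
  MOV R0, 158  → R0 = 158 (0b10011110)
  MOV R1, 11  → R1 = 11 (0b00001011)
  AND R0, R1  → R0 = 158 AND 11 = 10 (0b00001010)
Final: R0 = 10

10


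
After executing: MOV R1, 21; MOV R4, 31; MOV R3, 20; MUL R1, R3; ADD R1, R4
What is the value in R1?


Register state trace:
  MOV R1, 21  → R1 = 21
  MOV R4, 31  → R4 = 31
  MOV R3, 20  → R3 = 20
  MUL R1, R3  → R1 = 21 * 20 = 420
  ADD R1, R4  → R1 = 420 + 31 = 451
Final: R1 = 451

451


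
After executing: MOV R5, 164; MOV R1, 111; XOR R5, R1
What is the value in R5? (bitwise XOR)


Register state trace:
  MOV R5, 164  → R5 = 164 (0b10100100)
  MOV R1, 111  → R1 = 111 (0b01101111)
  XOR R5, R1  → R5 = 164 XOR 111 = 203 (0b11001011)
Final: R5 = 203

203


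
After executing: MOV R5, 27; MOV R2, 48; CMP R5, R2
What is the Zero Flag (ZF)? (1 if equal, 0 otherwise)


Register state trace:
  MOV R5, 27  → R5 = 27
  MOV R2, 48  → R2 = 48
  CMP R5, R2  → computes 27 - 48 = -21
  Result is nonzero, so values are not equal
ZF = 0

0


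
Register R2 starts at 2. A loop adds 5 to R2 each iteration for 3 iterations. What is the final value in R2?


Starting value: R2 = 2
  Iter 1: R2 = 2 + 5 = 7
  Iter 2: R2 = 7 + 5 = 12
  Iter 3: R2 = 12 + 5 = 17
Final: R2 = 17

17


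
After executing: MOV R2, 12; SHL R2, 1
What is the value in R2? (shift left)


Register state trace:
  MOV R2, 12  → R2 = 12
  SHL R2, 1  → R2 = 12 << 1 = 12 * 2^1 = 24
Final: R2 = 24

24


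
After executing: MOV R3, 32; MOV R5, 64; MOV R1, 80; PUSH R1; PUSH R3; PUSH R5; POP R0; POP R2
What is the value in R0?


Stack trace (top is rightmost):
  MOV R3, 32  → R3 = 32
  MOV R5, 64  → R5 = 64
  MOV R1, 80  → R1 = 80
  PUSH R1  → stack: [80]
  PUSH R3  → stack: [80, 32]
  PUSH R5  → stack: [80, 32, 64]
  POP R0  → R0 = 64, stack: [80, 32]
  POP R2  → R2 = 32, stack: [80]
Final: R0 = 64

64


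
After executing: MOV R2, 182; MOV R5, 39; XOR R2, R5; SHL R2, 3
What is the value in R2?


Register state trace:
  MOV R2, 182  → R2 = 182 (0b10110110)
  MOV R5, 39  → R5 = 39 (0b00100111)
  XOR R2, R5  → R2 = 182 XOR 39 = 145 (0b10010001)
  SHL R2, 3  → R2 = 145 << 3 = 1160
Final: R2 = 1160

1160


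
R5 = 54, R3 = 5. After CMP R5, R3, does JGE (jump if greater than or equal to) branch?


Trace:
  R5 = 54, R3 = 5
  CMP R5, R3  → compares 54 vs 5
  JGE checks: is 54 greater than or equal to 5?
  54 > 5, so condition is true
Branch taken: Yes

Yes


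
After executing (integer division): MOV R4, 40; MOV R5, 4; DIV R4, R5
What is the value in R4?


Register state trace:
  MOV R4, 40  → R4 = 40
  MOV R5, 4  → R5 = 4
  DIV R4, R5  → R4 = 40 // 4 = 10
Final: R4 = 10

10


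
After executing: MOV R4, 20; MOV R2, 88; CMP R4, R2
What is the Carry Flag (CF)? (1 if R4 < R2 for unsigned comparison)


Register state trace:
  MOV R4, 20  → R4 = 20
  MOV R2, 88  → R2 = 88
  CMP R4, R2  → unsigned 20 - 88: borrow occurs
  20 < 88, so CF = 1
CF = 1

1


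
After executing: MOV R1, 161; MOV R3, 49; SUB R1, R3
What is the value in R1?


Register state trace:
  MOV R1, 161  → R1 = 161
  MOV R3, 49  → R3 = 49
  SUB R1, R3  → R1 = 161 - 49 = 112
Final: R1 = 112

112


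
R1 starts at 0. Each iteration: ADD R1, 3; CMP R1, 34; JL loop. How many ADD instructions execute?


Loop trace (R1 starts at 0, target 34, step 3):
  ADD #1: R1 = 0 + 3 = 3  → 3 < 34, loop
  ADD #2: R1 = 3 + 3 = 6  → 6 < 34, loop
  ADD #3: R1 = 6 + 3 = 9  → 9 < 34, loop
  ADD #4: R1 = 9 + 3 = 12  → 12 < 34, loop
  ADD #5: R1 = 12 + 3 = 15  → 15 < 34, loop
  ADD #6: R1 = 15 + 3 = 18  → 18 < 34, loop
  ADD #7: R1 = 18 + 3 = 21  → 21 < 34, loop
  ADD #8: R1 = 21 + 3 = 24  → 24 < 34, loop
  ADD #9: R1 = 24 + 3 = 27  → 27 < 34, loop
  ADD #10: R1 = 27 + 3 = 30  → 30 < 34, loop
  ADD #11: R1 = 30 + 3 = 33  → 33 < 34, loop
  ADD #12: R1 = 33 + 3 = 36  → 36 >= 34, exit
Total ADD instructions: 12

12


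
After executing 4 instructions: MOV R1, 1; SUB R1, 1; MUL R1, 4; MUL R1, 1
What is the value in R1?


Register state trace:
  MOV R1, 1  → R1 = 1
  SUB R1, 1  → R1 = 1 - 1 = 0
  MUL R1, 4  → R1 = 0 * 4 = 0
  MUL R1, 1  → R1 = 0 * 1 = 0
Final: R1 = 0

0


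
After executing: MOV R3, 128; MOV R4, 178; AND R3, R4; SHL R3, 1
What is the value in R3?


Register state trace:
  MOV R3, 128  → R3 = 128 (0b10000000)
  MOV R4, 178  → R4 = 178 (0b10110010)
  AND R3, R4  → R3 = 128 AND 178 = 128 (0b10000000)
  SHL R3, 1  → R3 = 128 << 1 = 256
Final: R3 = 256

256


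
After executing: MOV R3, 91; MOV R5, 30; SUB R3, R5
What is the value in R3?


Register state trace:
  MOV R3, 91  → R3 = 91
  MOV R5, 30  → R5 = 30
  SUB R3, R5  → R3 = 91 - 30 = 61
Final: R3 = 61

61


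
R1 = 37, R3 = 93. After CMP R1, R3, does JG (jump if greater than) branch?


Trace:
  R1 = 37, R3 = 93
  CMP R1, R3  → compares 37 vs 93
  JG checks: is 37 greater than 93?
  37 < 93, so condition is false
Branch taken: No

No


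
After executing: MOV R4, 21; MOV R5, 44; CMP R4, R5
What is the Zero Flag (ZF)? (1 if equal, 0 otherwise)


Register state trace:
  MOV R4, 21  → R4 = 21
  MOV R5, 44  → R5 = 44
  CMP R4, R5  → computes 21 - 44 = -23
  Result is nonzero, so values are not equal
ZF = 0

0


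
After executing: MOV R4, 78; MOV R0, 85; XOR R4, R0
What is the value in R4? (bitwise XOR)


Register state trace:
  MOV R4, 78  → R4 = 78 (0b01001110)
  MOV R0, 85  → R0 = 85 (0b01010101)
  XOR R4, R0  → R4 = 78 XOR 85 = 27 (0b00011011)
Final: R4 = 27

27


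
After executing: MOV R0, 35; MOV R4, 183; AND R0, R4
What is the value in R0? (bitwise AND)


Register state trace:
  MOV R0, 35  → R0 = 35 (0b00100011)
  MOV R4, 183  → R4 = 183 (0b10110111)
  AND R0, R4  → R0 = 35 AND 183 = 35 (0b00100011)
Final: R0 = 35

35


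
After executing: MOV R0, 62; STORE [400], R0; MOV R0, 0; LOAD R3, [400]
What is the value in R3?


Register and memory trace:
  MOV R0, 62  → R0 = 62
  STORE [400], R0  → mem[400] = 62
  MOV R0, 0  → R0 = 0
  LOAD R3, [400]  → R3 = mem[400] = 62
Final: R3 = 62

62


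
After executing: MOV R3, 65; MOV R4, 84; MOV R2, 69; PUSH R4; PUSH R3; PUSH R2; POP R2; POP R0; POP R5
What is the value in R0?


Stack trace (top is rightmost):
  MOV R3, 65  → R3 = 65
  MOV R4, 84  → R4 = 84
  MOV R2, 69  → R2 = 69
  PUSH R4  → stack: [84]
  PUSH R3  → stack: [84, 65]
  PUSH R2  → stack: [84, 65, 69]
  POP R2  → R2 = 69, stack: [84, 65]
  POP R0  → R0 = 65, stack: [84]
  POP R5  → R5 = 84, stack: []
Final: R0 = 65

65


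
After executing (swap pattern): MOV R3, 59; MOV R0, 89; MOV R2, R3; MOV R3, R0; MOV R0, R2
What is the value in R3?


Register state trace (swap pattern):
  MOV R3, 59  → R3 = 59
  MOV R0, 89  → R0 = 89
  MOV R2, R3  → R2 = 59  (save R3)
  MOV R3, R0  → R3 = 89  (R3 gets R0's value)
  MOV R0, R2  → R0 = 59  (R0 gets saved value)
Final: R3 = 89

89


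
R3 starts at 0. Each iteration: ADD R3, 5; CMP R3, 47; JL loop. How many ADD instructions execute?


Loop trace (R3 starts at 0, target 47, step 5):
  ADD #1: R3 = 0 + 5 = 5  → 5 < 47, loop
  ADD #2: R3 = 5 + 5 = 10  → 10 < 47, loop
  ADD #3: R3 = 10 + 5 = 15  → 15 < 47, loop
  ADD #4: R3 = 15 + 5 = 20  → 20 < 47, loop
  ADD #5: R3 = 20 + 5 = 25  → 25 < 47, loop
  ADD #6: R3 = 25 + 5 = 30  → 30 < 47, loop
  ADD #7: R3 = 30 + 5 = 35  → 35 < 47, loop
  ADD #8: R3 = 35 + 5 = 40  → 40 < 47, loop
  ADD #9: R3 = 40 + 5 = 45  → 45 < 47, loop
  ADD #10: R3 = 45 + 5 = 50  → 50 >= 47, exit
Total ADD instructions: 10

10


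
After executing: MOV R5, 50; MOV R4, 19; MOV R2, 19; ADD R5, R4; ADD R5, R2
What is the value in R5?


Register state trace:
  MOV R5, 50  → R5 = 50
  MOV R4, 19  → R4 = 19
  MOV R2, 19  → R2 = 19
  ADD R5, R4  → R5 = 50 + 19 = 69
  ADD R5, R2  → R5 = 69 + 19 = 88
Final: R5 = 88

88


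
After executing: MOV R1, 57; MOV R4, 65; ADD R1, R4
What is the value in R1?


Register state trace:
  MOV R1, 57  → R1 = 57
  MOV R4, 65  → R4 = 65
  ADD R1, R4  → R1 = 57 + 65 = 122
Final: R1 = 122

122


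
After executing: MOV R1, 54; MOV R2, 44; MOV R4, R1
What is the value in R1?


Register state trace:
  MOV R1, 54  → R1 = 54
  MOV R2, 44  → R2 = 44
  MOV R4, R1  → R4 = 54
Final: R1 = 54

54


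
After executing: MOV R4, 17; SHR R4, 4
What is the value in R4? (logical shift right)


Register state trace:
  MOV R4, 17  → R4 = 17
  SHR R4, 4  → R4 = 17 >> 4 = 17 // 2^4 = 1
Final: R4 = 1

1


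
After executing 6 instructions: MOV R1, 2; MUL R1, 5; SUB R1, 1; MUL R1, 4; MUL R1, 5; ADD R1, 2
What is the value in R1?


Register state trace:
  MOV R1, 2  → R1 = 2
  MUL R1, 5  → R1 = 2 * 5 = 10
  SUB R1, 1  → R1 = 10 - 1 = 9
  MUL R1, 4  → R1 = 9 * 4 = 36
  MUL R1, 5  → R1 = 36 * 5 = 180
  ADD R1, 2  → R1 = 180 + 2 = 182
Final: R1 = 182

182


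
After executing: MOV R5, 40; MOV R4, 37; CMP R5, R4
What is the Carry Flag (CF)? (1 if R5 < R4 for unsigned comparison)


Register state trace:
  MOV R5, 40  → R5 = 40
  MOV R4, 37  → R4 = 37
  CMP R5, R4  → unsigned 40 - 37: no borrow
  40 >= 37, so CF = 0
CF = 0

0


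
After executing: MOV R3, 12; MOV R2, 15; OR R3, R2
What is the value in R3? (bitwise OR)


Register state trace:
  MOV R3, 12  → R3 = 12 (0b00001100)
  MOV R2, 15  → R2 = 15 (0b00001111)
  OR R3, R2   → R3 = 12 OR 15 = 15 (0b00001111)
Final: R3 = 15

15
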